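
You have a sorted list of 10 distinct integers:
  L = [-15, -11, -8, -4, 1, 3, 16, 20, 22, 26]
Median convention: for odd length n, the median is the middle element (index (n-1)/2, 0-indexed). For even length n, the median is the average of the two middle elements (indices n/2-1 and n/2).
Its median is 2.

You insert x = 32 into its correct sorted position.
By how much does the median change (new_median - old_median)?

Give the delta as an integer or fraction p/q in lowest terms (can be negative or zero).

Answer: 1

Derivation:
Old median = 2
After inserting x = 32: new sorted = [-15, -11, -8, -4, 1, 3, 16, 20, 22, 26, 32]
New median = 3
Delta = 3 - 2 = 1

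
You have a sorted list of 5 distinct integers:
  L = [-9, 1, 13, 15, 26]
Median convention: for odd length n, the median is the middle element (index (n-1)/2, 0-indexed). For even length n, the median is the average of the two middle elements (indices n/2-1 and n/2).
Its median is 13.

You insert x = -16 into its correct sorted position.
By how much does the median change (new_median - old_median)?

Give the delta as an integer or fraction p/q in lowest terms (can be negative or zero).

Old median = 13
After inserting x = -16: new sorted = [-16, -9, 1, 13, 15, 26]
New median = 7
Delta = 7 - 13 = -6

Answer: -6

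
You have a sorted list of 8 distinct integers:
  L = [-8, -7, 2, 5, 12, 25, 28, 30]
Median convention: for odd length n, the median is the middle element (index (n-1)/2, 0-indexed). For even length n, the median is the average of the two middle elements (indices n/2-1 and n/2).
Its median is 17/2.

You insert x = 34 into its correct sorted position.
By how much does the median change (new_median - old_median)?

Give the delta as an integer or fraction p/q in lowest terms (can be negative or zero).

Answer: 7/2

Derivation:
Old median = 17/2
After inserting x = 34: new sorted = [-8, -7, 2, 5, 12, 25, 28, 30, 34]
New median = 12
Delta = 12 - 17/2 = 7/2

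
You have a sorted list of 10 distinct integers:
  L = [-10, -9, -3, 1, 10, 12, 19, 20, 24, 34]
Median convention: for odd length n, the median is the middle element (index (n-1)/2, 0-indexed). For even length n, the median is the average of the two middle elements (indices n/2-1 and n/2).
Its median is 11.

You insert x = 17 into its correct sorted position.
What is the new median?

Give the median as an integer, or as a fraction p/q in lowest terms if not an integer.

Answer: 12

Derivation:
Old list (sorted, length 10): [-10, -9, -3, 1, 10, 12, 19, 20, 24, 34]
Old median = 11
Insert x = 17
Old length even (10). Middle pair: indices 4,5 = 10,12.
New length odd (11). New median = single middle element.
x = 17: 6 elements are < x, 4 elements are > x.
New sorted list: [-10, -9, -3, 1, 10, 12, 17, 19, 20, 24, 34]
New median = 12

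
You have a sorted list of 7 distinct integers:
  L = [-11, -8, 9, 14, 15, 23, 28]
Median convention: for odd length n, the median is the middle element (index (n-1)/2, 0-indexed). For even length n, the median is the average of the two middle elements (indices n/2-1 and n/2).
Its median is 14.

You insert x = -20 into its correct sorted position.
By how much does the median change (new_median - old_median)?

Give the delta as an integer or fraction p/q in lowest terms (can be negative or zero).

Old median = 14
After inserting x = -20: new sorted = [-20, -11, -8, 9, 14, 15, 23, 28]
New median = 23/2
Delta = 23/2 - 14 = -5/2

Answer: -5/2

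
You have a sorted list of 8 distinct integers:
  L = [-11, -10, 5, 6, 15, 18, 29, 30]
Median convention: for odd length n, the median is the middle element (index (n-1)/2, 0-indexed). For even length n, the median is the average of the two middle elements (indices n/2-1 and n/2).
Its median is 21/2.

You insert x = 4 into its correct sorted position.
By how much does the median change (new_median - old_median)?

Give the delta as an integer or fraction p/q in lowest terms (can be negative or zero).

Answer: -9/2

Derivation:
Old median = 21/2
After inserting x = 4: new sorted = [-11, -10, 4, 5, 6, 15, 18, 29, 30]
New median = 6
Delta = 6 - 21/2 = -9/2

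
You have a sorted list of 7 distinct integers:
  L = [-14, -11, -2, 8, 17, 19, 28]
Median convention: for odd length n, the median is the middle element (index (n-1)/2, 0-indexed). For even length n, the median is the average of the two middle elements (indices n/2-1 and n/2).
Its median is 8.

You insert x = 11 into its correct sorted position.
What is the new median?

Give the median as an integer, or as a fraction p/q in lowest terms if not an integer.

Answer: 19/2

Derivation:
Old list (sorted, length 7): [-14, -11, -2, 8, 17, 19, 28]
Old median = 8
Insert x = 11
Old length odd (7). Middle was index 3 = 8.
New length even (8). New median = avg of two middle elements.
x = 11: 4 elements are < x, 3 elements are > x.
New sorted list: [-14, -11, -2, 8, 11, 17, 19, 28]
New median = 19/2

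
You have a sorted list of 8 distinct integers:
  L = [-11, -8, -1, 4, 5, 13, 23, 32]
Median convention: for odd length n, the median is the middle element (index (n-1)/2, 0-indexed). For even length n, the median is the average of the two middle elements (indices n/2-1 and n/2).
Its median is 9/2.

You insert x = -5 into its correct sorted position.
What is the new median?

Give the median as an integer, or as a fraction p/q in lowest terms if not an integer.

Answer: 4

Derivation:
Old list (sorted, length 8): [-11, -8, -1, 4, 5, 13, 23, 32]
Old median = 9/2
Insert x = -5
Old length even (8). Middle pair: indices 3,4 = 4,5.
New length odd (9). New median = single middle element.
x = -5: 2 elements are < x, 6 elements are > x.
New sorted list: [-11, -8, -5, -1, 4, 5, 13, 23, 32]
New median = 4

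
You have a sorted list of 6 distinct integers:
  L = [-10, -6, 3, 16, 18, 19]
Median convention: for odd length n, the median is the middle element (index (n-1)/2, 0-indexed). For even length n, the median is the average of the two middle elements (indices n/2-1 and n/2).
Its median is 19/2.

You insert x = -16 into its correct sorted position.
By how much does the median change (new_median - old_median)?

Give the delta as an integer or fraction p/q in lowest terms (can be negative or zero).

Old median = 19/2
After inserting x = -16: new sorted = [-16, -10, -6, 3, 16, 18, 19]
New median = 3
Delta = 3 - 19/2 = -13/2

Answer: -13/2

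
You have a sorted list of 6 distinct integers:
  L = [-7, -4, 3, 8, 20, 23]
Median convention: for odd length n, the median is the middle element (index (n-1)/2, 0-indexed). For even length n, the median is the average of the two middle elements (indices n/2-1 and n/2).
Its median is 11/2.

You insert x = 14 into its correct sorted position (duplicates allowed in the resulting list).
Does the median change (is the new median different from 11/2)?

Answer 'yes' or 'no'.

Answer: yes

Derivation:
Old median = 11/2
Insert x = 14
New median = 8
Changed? yes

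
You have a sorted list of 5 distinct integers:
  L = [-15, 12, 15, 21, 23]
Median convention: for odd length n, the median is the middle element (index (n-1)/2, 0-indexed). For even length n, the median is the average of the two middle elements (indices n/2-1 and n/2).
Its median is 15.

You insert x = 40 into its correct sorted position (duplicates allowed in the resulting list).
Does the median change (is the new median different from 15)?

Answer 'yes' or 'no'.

Old median = 15
Insert x = 40
New median = 18
Changed? yes

Answer: yes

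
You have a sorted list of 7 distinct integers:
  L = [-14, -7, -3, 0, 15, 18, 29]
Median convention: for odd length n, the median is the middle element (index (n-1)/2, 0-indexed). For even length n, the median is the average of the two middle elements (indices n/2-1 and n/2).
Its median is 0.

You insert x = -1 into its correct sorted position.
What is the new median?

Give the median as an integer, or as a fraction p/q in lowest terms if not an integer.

Old list (sorted, length 7): [-14, -7, -3, 0, 15, 18, 29]
Old median = 0
Insert x = -1
Old length odd (7). Middle was index 3 = 0.
New length even (8). New median = avg of two middle elements.
x = -1: 3 elements are < x, 4 elements are > x.
New sorted list: [-14, -7, -3, -1, 0, 15, 18, 29]
New median = -1/2

Answer: -1/2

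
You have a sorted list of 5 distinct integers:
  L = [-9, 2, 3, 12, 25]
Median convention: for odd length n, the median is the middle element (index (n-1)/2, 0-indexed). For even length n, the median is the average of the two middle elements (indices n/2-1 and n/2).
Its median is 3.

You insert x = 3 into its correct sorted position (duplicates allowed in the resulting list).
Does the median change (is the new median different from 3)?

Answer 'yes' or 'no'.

Old median = 3
Insert x = 3
New median = 3
Changed? no

Answer: no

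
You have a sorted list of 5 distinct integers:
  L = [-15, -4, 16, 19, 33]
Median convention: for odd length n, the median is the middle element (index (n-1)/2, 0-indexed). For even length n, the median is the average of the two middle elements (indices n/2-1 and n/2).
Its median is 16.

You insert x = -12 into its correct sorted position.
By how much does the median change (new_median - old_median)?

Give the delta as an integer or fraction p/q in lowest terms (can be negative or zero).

Answer: -10

Derivation:
Old median = 16
After inserting x = -12: new sorted = [-15, -12, -4, 16, 19, 33]
New median = 6
Delta = 6 - 16 = -10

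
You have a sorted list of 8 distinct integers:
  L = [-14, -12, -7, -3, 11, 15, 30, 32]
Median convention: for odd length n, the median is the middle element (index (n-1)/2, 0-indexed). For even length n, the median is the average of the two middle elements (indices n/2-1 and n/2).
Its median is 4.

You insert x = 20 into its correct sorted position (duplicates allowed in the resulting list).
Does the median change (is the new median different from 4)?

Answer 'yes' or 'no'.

Answer: yes

Derivation:
Old median = 4
Insert x = 20
New median = 11
Changed? yes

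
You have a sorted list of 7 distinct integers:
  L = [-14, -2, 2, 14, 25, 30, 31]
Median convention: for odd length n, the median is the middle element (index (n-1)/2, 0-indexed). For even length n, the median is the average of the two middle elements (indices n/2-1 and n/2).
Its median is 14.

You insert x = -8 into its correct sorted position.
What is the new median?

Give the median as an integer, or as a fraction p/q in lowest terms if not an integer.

Answer: 8

Derivation:
Old list (sorted, length 7): [-14, -2, 2, 14, 25, 30, 31]
Old median = 14
Insert x = -8
Old length odd (7). Middle was index 3 = 14.
New length even (8). New median = avg of two middle elements.
x = -8: 1 elements are < x, 6 elements are > x.
New sorted list: [-14, -8, -2, 2, 14, 25, 30, 31]
New median = 8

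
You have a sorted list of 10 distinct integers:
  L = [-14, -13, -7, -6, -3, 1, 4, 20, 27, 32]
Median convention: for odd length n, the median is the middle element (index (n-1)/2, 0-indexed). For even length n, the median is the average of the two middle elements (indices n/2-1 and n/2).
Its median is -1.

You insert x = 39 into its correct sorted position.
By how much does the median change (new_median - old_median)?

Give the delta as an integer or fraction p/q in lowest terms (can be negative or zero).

Old median = -1
After inserting x = 39: new sorted = [-14, -13, -7, -6, -3, 1, 4, 20, 27, 32, 39]
New median = 1
Delta = 1 - -1 = 2

Answer: 2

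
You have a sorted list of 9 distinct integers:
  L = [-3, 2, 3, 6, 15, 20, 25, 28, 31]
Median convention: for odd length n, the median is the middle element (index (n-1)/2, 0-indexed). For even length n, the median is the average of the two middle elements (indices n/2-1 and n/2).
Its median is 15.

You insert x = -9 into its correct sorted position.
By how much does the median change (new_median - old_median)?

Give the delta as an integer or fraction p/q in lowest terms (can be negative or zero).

Old median = 15
After inserting x = -9: new sorted = [-9, -3, 2, 3, 6, 15, 20, 25, 28, 31]
New median = 21/2
Delta = 21/2 - 15 = -9/2

Answer: -9/2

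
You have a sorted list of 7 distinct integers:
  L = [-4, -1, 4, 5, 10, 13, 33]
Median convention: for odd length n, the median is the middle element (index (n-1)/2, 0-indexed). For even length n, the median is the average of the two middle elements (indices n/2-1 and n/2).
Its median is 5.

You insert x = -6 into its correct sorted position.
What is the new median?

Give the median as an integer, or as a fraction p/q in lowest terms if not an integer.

Answer: 9/2

Derivation:
Old list (sorted, length 7): [-4, -1, 4, 5, 10, 13, 33]
Old median = 5
Insert x = -6
Old length odd (7). Middle was index 3 = 5.
New length even (8). New median = avg of two middle elements.
x = -6: 0 elements are < x, 7 elements are > x.
New sorted list: [-6, -4, -1, 4, 5, 10, 13, 33]
New median = 9/2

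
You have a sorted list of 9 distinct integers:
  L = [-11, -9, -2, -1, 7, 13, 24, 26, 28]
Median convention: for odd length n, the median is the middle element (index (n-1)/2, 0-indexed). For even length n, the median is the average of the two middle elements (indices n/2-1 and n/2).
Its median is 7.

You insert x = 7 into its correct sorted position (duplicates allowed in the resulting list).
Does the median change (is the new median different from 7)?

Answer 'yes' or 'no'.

Answer: no

Derivation:
Old median = 7
Insert x = 7
New median = 7
Changed? no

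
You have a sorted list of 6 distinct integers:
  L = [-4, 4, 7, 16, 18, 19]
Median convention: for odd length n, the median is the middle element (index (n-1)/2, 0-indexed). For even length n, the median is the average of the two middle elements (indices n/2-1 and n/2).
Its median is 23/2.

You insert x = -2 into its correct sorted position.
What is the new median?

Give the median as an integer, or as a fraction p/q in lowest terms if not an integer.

Old list (sorted, length 6): [-4, 4, 7, 16, 18, 19]
Old median = 23/2
Insert x = -2
Old length even (6). Middle pair: indices 2,3 = 7,16.
New length odd (7). New median = single middle element.
x = -2: 1 elements are < x, 5 elements are > x.
New sorted list: [-4, -2, 4, 7, 16, 18, 19]
New median = 7

Answer: 7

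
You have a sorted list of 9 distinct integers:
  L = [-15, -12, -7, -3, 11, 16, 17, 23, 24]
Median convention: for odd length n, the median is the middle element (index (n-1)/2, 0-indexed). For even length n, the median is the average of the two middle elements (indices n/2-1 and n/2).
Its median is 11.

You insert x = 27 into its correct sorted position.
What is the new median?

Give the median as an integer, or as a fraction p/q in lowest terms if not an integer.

Answer: 27/2

Derivation:
Old list (sorted, length 9): [-15, -12, -7, -3, 11, 16, 17, 23, 24]
Old median = 11
Insert x = 27
Old length odd (9). Middle was index 4 = 11.
New length even (10). New median = avg of two middle elements.
x = 27: 9 elements are < x, 0 elements are > x.
New sorted list: [-15, -12, -7, -3, 11, 16, 17, 23, 24, 27]
New median = 27/2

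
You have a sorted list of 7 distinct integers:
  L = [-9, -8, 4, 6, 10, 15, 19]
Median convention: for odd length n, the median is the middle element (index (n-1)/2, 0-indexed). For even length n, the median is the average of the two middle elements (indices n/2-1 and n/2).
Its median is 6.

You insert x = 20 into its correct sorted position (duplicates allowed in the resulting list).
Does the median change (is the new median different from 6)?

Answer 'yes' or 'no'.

Answer: yes

Derivation:
Old median = 6
Insert x = 20
New median = 8
Changed? yes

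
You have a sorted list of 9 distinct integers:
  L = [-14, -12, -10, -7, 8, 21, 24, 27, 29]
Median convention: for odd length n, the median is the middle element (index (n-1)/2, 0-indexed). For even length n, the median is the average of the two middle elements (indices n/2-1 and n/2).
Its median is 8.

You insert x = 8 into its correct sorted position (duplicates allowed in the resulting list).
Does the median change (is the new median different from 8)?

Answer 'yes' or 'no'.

Old median = 8
Insert x = 8
New median = 8
Changed? no

Answer: no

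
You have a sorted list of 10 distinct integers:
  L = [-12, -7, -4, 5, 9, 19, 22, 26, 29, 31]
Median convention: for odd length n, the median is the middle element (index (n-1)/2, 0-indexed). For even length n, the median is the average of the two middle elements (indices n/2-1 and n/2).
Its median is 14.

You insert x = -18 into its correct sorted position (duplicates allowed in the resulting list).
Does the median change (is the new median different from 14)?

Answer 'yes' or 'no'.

Answer: yes

Derivation:
Old median = 14
Insert x = -18
New median = 9
Changed? yes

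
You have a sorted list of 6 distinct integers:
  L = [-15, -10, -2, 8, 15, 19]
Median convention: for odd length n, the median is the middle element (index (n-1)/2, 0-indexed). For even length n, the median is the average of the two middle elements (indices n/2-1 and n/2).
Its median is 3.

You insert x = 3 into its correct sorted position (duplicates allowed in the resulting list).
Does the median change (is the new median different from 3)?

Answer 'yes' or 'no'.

Old median = 3
Insert x = 3
New median = 3
Changed? no

Answer: no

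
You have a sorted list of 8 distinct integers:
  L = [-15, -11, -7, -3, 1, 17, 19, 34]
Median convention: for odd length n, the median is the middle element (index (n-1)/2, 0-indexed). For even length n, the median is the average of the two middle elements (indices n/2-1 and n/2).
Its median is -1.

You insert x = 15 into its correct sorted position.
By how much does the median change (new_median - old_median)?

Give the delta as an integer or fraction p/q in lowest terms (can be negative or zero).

Answer: 2

Derivation:
Old median = -1
After inserting x = 15: new sorted = [-15, -11, -7, -3, 1, 15, 17, 19, 34]
New median = 1
Delta = 1 - -1 = 2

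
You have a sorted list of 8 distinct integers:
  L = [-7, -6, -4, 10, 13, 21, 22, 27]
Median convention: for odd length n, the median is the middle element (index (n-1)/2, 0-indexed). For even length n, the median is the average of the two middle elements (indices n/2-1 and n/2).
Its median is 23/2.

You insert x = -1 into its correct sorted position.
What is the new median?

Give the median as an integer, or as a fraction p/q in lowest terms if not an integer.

Old list (sorted, length 8): [-7, -6, -4, 10, 13, 21, 22, 27]
Old median = 23/2
Insert x = -1
Old length even (8). Middle pair: indices 3,4 = 10,13.
New length odd (9). New median = single middle element.
x = -1: 3 elements are < x, 5 elements are > x.
New sorted list: [-7, -6, -4, -1, 10, 13, 21, 22, 27]
New median = 10

Answer: 10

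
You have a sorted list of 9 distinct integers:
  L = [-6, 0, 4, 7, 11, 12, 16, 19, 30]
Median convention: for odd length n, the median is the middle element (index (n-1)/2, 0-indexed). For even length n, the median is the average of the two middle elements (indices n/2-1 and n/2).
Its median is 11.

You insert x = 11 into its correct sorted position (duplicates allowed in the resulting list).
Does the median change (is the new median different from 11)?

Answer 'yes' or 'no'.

Old median = 11
Insert x = 11
New median = 11
Changed? no

Answer: no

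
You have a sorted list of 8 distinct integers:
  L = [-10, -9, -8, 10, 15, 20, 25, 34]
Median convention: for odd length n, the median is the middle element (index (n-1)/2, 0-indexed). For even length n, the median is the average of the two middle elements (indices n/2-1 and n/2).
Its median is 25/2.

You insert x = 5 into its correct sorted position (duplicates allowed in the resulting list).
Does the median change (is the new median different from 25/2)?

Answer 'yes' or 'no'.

Answer: yes

Derivation:
Old median = 25/2
Insert x = 5
New median = 10
Changed? yes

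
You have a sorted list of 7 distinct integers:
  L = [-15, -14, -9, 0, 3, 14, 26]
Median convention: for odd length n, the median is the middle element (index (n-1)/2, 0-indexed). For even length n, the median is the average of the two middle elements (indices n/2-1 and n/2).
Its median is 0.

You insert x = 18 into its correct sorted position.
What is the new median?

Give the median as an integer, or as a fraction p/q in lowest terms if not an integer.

Old list (sorted, length 7): [-15, -14, -9, 0, 3, 14, 26]
Old median = 0
Insert x = 18
Old length odd (7). Middle was index 3 = 0.
New length even (8). New median = avg of two middle elements.
x = 18: 6 elements are < x, 1 elements are > x.
New sorted list: [-15, -14, -9, 0, 3, 14, 18, 26]
New median = 3/2

Answer: 3/2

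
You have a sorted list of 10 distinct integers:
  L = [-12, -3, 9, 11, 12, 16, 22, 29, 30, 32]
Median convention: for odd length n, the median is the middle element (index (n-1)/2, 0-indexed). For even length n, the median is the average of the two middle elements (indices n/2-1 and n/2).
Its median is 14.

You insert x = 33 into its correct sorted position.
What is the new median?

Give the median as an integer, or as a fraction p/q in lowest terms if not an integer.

Answer: 16

Derivation:
Old list (sorted, length 10): [-12, -3, 9, 11, 12, 16, 22, 29, 30, 32]
Old median = 14
Insert x = 33
Old length even (10). Middle pair: indices 4,5 = 12,16.
New length odd (11). New median = single middle element.
x = 33: 10 elements are < x, 0 elements are > x.
New sorted list: [-12, -3, 9, 11, 12, 16, 22, 29, 30, 32, 33]
New median = 16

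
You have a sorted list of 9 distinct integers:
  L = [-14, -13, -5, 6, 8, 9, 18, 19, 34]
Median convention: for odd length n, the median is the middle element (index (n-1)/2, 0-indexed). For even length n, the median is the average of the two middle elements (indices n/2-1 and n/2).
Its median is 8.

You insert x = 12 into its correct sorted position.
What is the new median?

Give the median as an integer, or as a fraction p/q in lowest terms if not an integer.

Old list (sorted, length 9): [-14, -13, -5, 6, 8, 9, 18, 19, 34]
Old median = 8
Insert x = 12
Old length odd (9). Middle was index 4 = 8.
New length even (10). New median = avg of two middle elements.
x = 12: 6 elements are < x, 3 elements are > x.
New sorted list: [-14, -13, -5, 6, 8, 9, 12, 18, 19, 34]
New median = 17/2

Answer: 17/2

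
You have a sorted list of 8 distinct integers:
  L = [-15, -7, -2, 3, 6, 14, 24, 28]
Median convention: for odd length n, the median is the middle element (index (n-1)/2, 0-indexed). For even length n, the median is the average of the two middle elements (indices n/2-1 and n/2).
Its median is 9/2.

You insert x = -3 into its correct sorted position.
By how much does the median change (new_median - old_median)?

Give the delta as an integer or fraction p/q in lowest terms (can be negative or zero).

Answer: -3/2

Derivation:
Old median = 9/2
After inserting x = -3: new sorted = [-15, -7, -3, -2, 3, 6, 14, 24, 28]
New median = 3
Delta = 3 - 9/2 = -3/2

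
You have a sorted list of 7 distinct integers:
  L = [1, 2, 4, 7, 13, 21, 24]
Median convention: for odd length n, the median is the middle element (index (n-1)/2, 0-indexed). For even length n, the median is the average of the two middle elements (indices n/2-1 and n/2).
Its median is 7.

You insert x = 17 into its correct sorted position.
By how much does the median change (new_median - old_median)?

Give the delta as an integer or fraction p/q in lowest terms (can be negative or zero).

Answer: 3

Derivation:
Old median = 7
After inserting x = 17: new sorted = [1, 2, 4, 7, 13, 17, 21, 24]
New median = 10
Delta = 10 - 7 = 3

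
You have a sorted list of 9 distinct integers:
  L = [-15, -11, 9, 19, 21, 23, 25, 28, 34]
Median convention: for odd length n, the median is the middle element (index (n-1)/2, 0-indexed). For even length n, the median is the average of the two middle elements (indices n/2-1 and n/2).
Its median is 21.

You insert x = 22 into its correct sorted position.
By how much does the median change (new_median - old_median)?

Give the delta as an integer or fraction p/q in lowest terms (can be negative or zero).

Answer: 1/2

Derivation:
Old median = 21
After inserting x = 22: new sorted = [-15, -11, 9, 19, 21, 22, 23, 25, 28, 34]
New median = 43/2
Delta = 43/2 - 21 = 1/2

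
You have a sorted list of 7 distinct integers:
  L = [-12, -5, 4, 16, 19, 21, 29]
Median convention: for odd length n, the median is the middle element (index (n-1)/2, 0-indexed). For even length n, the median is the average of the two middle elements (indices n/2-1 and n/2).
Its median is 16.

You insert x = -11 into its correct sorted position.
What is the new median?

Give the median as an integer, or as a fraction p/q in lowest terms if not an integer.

Answer: 10

Derivation:
Old list (sorted, length 7): [-12, -5, 4, 16, 19, 21, 29]
Old median = 16
Insert x = -11
Old length odd (7). Middle was index 3 = 16.
New length even (8). New median = avg of two middle elements.
x = -11: 1 elements are < x, 6 elements are > x.
New sorted list: [-12, -11, -5, 4, 16, 19, 21, 29]
New median = 10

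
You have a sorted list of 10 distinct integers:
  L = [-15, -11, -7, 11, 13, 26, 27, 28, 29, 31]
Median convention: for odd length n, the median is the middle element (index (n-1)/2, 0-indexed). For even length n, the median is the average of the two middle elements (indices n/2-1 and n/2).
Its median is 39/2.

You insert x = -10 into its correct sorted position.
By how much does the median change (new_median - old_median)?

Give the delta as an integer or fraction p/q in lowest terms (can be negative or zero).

Answer: -13/2

Derivation:
Old median = 39/2
After inserting x = -10: new sorted = [-15, -11, -10, -7, 11, 13, 26, 27, 28, 29, 31]
New median = 13
Delta = 13 - 39/2 = -13/2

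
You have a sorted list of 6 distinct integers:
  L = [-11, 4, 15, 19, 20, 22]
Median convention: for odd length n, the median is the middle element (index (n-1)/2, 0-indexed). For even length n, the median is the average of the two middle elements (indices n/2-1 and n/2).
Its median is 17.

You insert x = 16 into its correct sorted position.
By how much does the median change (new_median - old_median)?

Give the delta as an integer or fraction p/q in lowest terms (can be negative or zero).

Answer: -1

Derivation:
Old median = 17
After inserting x = 16: new sorted = [-11, 4, 15, 16, 19, 20, 22]
New median = 16
Delta = 16 - 17 = -1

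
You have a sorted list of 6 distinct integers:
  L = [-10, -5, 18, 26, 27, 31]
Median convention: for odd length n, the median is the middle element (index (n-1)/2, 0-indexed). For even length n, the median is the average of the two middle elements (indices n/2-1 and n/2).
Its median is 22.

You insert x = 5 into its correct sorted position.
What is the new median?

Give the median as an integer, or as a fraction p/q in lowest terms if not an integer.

Answer: 18

Derivation:
Old list (sorted, length 6): [-10, -5, 18, 26, 27, 31]
Old median = 22
Insert x = 5
Old length even (6). Middle pair: indices 2,3 = 18,26.
New length odd (7). New median = single middle element.
x = 5: 2 elements are < x, 4 elements are > x.
New sorted list: [-10, -5, 5, 18, 26, 27, 31]
New median = 18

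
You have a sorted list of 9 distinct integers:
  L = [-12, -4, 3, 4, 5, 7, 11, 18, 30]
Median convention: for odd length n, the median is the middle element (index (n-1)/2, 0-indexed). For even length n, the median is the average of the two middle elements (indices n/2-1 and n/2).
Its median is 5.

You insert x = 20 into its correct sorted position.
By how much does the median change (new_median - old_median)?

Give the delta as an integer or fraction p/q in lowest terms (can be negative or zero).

Answer: 1

Derivation:
Old median = 5
After inserting x = 20: new sorted = [-12, -4, 3, 4, 5, 7, 11, 18, 20, 30]
New median = 6
Delta = 6 - 5 = 1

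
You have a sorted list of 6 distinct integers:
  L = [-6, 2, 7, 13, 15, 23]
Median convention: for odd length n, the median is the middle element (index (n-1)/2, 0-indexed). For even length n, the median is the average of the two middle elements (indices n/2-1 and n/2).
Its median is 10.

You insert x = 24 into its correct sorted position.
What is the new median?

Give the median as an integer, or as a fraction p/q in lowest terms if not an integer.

Answer: 13

Derivation:
Old list (sorted, length 6): [-6, 2, 7, 13, 15, 23]
Old median = 10
Insert x = 24
Old length even (6). Middle pair: indices 2,3 = 7,13.
New length odd (7). New median = single middle element.
x = 24: 6 elements are < x, 0 elements are > x.
New sorted list: [-6, 2, 7, 13, 15, 23, 24]
New median = 13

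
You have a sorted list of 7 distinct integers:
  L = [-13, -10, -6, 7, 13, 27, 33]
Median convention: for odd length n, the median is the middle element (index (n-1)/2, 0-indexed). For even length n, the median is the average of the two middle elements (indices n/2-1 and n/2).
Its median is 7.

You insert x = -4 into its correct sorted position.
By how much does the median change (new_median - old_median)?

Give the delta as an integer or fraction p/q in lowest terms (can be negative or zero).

Old median = 7
After inserting x = -4: new sorted = [-13, -10, -6, -4, 7, 13, 27, 33]
New median = 3/2
Delta = 3/2 - 7 = -11/2

Answer: -11/2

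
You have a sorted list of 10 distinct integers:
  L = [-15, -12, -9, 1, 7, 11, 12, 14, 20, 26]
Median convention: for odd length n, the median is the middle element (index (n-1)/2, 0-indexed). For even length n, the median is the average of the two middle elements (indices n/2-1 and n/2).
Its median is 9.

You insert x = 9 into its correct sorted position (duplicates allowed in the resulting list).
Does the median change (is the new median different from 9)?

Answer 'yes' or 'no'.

Answer: no

Derivation:
Old median = 9
Insert x = 9
New median = 9
Changed? no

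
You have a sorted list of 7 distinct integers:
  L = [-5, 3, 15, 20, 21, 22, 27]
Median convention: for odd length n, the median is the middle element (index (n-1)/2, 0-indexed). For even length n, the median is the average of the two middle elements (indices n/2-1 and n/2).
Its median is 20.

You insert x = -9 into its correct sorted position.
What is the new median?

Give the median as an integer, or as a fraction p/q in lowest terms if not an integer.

Old list (sorted, length 7): [-5, 3, 15, 20, 21, 22, 27]
Old median = 20
Insert x = -9
Old length odd (7). Middle was index 3 = 20.
New length even (8). New median = avg of two middle elements.
x = -9: 0 elements are < x, 7 elements are > x.
New sorted list: [-9, -5, 3, 15, 20, 21, 22, 27]
New median = 35/2

Answer: 35/2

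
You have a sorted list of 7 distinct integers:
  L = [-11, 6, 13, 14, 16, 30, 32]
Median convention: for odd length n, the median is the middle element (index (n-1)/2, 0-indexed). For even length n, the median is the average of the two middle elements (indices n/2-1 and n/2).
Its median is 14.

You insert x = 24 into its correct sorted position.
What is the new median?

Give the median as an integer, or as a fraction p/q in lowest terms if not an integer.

Answer: 15

Derivation:
Old list (sorted, length 7): [-11, 6, 13, 14, 16, 30, 32]
Old median = 14
Insert x = 24
Old length odd (7). Middle was index 3 = 14.
New length even (8). New median = avg of two middle elements.
x = 24: 5 elements are < x, 2 elements are > x.
New sorted list: [-11, 6, 13, 14, 16, 24, 30, 32]
New median = 15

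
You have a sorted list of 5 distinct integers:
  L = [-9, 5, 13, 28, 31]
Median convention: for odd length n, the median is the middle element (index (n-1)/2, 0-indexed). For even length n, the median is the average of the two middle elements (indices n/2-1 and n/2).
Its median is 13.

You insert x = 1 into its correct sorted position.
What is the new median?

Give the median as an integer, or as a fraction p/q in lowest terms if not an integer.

Answer: 9

Derivation:
Old list (sorted, length 5): [-9, 5, 13, 28, 31]
Old median = 13
Insert x = 1
Old length odd (5). Middle was index 2 = 13.
New length even (6). New median = avg of two middle elements.
x = 1: 1 elements are < x, 4 elements are > x.
New sorted list: [-9, 1, 5, 13, 28, 31]
New median = 9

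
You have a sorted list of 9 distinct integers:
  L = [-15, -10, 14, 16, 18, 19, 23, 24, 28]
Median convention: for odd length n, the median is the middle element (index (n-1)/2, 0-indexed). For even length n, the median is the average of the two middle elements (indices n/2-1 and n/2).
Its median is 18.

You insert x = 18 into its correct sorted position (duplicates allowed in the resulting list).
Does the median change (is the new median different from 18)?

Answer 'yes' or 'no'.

Old median = 18
Insert x = 18
New median = 18
Changed? no

Answer: no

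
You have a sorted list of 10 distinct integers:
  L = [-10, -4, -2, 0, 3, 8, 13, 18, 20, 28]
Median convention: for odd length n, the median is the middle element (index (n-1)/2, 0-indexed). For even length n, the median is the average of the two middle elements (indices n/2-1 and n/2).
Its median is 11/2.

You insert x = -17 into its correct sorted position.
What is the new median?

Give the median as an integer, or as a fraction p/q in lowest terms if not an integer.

Old list (sorted, length 10): [-10, -4, -2, 0, 3, 8, 13, 18, 20, 28]
Old median = 11/2
Insert x = -17
Old length even (10). Middle pair: indices 4,5 = 3,8.
New length odd (11). New median = single middle element.
x = -17: 0 elements are < x, 10 elements are > x.
New sorted list: [-17, -10, -4, -2, 0, 3, 8, 13, 18, 20, 28]
New median = 3

Answer: 3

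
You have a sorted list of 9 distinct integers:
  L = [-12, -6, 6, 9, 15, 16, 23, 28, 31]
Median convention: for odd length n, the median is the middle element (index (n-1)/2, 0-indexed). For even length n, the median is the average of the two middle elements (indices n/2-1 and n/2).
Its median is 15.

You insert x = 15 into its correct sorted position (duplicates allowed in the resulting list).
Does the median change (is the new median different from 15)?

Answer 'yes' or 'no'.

Answer: no

Derivation:
Old median = 15
Insert x = 15
New median = 15
Changed? no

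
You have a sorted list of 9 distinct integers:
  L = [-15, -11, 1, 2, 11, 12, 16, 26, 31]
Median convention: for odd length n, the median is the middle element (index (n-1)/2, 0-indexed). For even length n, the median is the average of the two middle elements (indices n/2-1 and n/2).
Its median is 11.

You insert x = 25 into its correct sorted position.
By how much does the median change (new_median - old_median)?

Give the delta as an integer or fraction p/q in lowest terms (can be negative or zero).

Answer: 1/2

Derivation:
Old median = 11
After inserting x = 25: new sorted = [-15, -11, 1, 2, 11, 12, 16, 25, 26, 31]
New median = 23/2
Delta = 23/2 - 11 = 1/2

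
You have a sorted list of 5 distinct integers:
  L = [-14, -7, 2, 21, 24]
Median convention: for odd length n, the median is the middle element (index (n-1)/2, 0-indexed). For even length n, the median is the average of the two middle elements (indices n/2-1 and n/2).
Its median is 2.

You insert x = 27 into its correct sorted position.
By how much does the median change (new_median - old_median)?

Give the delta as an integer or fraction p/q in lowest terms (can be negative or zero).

Answer: 19/2

Derivation:
Old median = 2
After inserting x = 27: new sorted = [-14, -7, 2, 21, 24, 27]
New median = 23/2
Delta = 23/2 - 2 = 19/2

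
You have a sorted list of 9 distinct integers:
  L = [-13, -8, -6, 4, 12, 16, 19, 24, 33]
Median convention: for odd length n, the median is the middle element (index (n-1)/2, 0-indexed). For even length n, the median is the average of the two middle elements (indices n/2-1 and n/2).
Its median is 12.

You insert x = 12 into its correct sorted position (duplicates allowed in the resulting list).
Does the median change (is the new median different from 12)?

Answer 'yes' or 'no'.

Old median = 12
Insert x = 12
New median = 12
Changed? no

Answer: no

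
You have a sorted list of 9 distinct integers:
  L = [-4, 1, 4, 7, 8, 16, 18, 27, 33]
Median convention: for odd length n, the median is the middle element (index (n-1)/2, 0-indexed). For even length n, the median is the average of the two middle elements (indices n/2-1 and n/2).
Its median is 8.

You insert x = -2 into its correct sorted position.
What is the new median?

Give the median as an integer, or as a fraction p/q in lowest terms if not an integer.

Answer: 15/2

Derivation:
Old list (sorted, length 9): [-4, 1, 4, 7, 8, 16, 18, 27, 33]
Old median = 8
Insert x = -2
Old length odd (9). Middle was index 4 = 8.
New length even (10). New median = avg of two middle elements.
x = -2: 1 elements are < x, 8 elements are > x.
New sorted list: [-4, -2, 1, 4, 7, 8, 16, 18, 27, 33]
New median = 15/2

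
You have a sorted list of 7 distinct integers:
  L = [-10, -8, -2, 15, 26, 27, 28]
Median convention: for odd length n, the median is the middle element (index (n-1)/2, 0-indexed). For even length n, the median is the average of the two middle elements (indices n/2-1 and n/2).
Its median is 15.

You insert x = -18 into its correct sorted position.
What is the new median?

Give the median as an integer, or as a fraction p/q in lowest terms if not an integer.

Old list (sorted, length 7): [-10, -8, -2, 15, 26, 27, 28]
Old median = 15
Insert x = -18
Old length odd (7). Middle was index 3 = 15.
New length even (8). New median = avg of two middle elements.
x = -18: 0 elements are < x, 7 elements are > x.
New sorted list: [-18, -10, -8, -2, 15, 26, 27, 28]
New median = 13/2

Answer: 13/2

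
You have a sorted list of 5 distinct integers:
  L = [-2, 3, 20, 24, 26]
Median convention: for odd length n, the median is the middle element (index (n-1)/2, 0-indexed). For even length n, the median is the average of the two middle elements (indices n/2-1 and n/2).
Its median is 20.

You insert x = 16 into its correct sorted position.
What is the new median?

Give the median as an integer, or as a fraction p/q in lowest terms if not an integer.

Old list (sorted, length 5): [-2, 3, 20, 24, 26]
Old median = 20
Insert x = 16
Old length odd (5). Middle was index 2 = 20.
New length even (6). New median = avg of two middle elements.
x = 16: 2 elements are < x, 3 elements are > x.
New sorted list: [-2, 3, 16, 20, 24, 26]
New median = 18

Answer: 18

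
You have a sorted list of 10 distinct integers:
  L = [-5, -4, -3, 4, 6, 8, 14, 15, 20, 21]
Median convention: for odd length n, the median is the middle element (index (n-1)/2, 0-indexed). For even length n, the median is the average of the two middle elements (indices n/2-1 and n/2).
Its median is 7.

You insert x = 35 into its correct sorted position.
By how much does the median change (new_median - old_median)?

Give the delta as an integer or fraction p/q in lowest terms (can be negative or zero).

Old median = 7
After inserting x = 35: new sorted = [-5, -4, -3, 4, 6, 8, 14, 15, 20, 21, 35]
New median = 8
Delta = 8 - 7 = 1

Answer: 1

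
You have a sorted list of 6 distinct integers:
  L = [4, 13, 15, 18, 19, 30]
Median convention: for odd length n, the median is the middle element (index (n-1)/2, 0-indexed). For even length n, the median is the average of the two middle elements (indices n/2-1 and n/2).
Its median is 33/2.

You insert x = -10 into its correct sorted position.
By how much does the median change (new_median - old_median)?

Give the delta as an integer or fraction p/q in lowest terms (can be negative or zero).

Old median = 33/2
After inserting x = -10: new sorted = [-10, 4, 13, 15, 18, 19, 30]
New median = 15
Delta = 15 - 33/2 = -3/2

Answer: -3/2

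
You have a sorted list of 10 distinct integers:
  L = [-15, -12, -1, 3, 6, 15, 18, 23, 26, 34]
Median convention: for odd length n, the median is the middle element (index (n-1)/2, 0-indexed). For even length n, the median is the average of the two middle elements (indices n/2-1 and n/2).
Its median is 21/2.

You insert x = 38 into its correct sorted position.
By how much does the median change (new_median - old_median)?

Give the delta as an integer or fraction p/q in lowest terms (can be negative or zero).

Answer: 9/2

Derivation:
Old median = 21/2
After inserting x = 38: new sorted = [-15, -12, -1, 3, 6, 15, 18, 23, 26, 34, 38]
New median = 15
Delta = 15 - 21/2 = 9/2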